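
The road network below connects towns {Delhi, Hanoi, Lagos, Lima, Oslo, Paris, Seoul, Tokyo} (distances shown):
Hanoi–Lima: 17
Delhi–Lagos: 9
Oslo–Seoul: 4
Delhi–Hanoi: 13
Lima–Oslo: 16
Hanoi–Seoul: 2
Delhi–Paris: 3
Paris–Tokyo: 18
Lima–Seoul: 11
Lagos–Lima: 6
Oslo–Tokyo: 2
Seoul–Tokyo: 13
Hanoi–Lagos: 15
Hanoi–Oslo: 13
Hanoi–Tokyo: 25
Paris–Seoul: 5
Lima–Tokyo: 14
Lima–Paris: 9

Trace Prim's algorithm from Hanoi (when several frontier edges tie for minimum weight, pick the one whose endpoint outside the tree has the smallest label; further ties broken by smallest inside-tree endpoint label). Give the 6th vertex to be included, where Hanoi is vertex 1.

Prim, starting at Hanoi.
Step 1: cheapest edge leaving the tree is Hanoi–Seoul (2); add Seoul.
Step 2: cheapest edge leaving the tree is Oslo–Seoul (4); add Oslo.
Step 3: cheapest edge leaving the tree is Oslo–Tokyo (2); add Tokyo.
Step 4: cheapest edge leaving the tree is Paris–Seoul (5); add Paris.
Step 5: cheapest edge leaving the tree is Delhi–Paris (3); add Delhi.
Step 6: cheapest edge leaving the tree is Delhi–Lagos (9); add Lagos.
Step 7: cheapest edge leaving the tree is Lagos–Lima (6); add Lima.
Vertex order: Hanoi, Seoul, Oslo, Tokyo, Paris, Delhi, Lagos, Lima. The 6th vertex is Delhi.

Delhi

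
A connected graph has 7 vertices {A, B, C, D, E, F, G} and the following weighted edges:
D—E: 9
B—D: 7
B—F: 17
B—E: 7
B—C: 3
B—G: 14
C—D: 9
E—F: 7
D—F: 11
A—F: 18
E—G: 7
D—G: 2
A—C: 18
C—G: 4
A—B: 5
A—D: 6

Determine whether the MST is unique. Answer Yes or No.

No

Kruskal: consider edges lightest-first.
D—G (2): add — endpoints in different components.
B—C (3): add — endpoints in different components.
C—G (4): add — endpoints in different components.
A—B (5): add — endpoints in different components.
A—D (6): skip — A and D already connected.
B—D (7): skip — B and D already connected.
B—E (7): add — endpoints in different components.
E—F (7): add — endpoints in different components.
Non-tree edge E—G has weight 7, equal to the heaviest edge on its tree cycle — swapping gives another MST of the same weight. Not unique.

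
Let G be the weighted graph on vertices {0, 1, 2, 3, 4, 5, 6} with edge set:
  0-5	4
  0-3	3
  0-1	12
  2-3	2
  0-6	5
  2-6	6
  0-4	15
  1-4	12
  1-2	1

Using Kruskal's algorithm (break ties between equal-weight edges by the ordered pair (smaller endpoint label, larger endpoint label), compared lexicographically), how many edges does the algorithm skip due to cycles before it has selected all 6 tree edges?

Kruskal's algorithm — process edges by increasing weight (ties by edge label):
1-2 (1): add — endpoints in different components.
2-3 (2): add — endpoints in different components.
0-3 (3): add — endpoints in different components.
0-5 (4): add — endpoints in different components.
0-6 (5): add — endpoints in different components.
2-6 (6): skip — 2 and 6 already connected.
0-1 (12): skip — 0 and 1 already connected.
1-4 (12): add — endpoints in different components.
Edges rejected before the tree was complete: 2.

2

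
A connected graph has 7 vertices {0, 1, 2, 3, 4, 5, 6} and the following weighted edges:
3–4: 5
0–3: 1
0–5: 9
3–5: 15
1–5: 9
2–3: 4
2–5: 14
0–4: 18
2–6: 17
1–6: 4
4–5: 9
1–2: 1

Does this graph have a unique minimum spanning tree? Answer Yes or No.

No

Sort edges by weight, then run Kruskal:
0–3 (1): add — endpoints in different components.
1–2 (1): add — endpoints in different components.
1–6 (4): add — endpoints in different components.
2–3 (4): add — endpoints in different components.
3–4 (5): add — endpoints in different components.
0–5 (9): add — endpoints in different components.
Non-tree edge 4–5 has weight 9, equal to the heaviest edge on its tree cycle — swapping gives another MST of the same weight. Not unique.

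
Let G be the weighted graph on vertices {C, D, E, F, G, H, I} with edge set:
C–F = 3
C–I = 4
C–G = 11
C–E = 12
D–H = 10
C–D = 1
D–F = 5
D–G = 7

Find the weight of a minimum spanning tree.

Kruskal's algorithm — process edges by increasing weight (ties by edge label):
C–D (1): add — endpoints in different components.
C–F (3): add — endpoints in different components.
C–I (4): add — endpoints in different components.
D–F (5): skip — D and F already connected.
D–G (7): add — endpoints in different components.
D–H (10): add — endpoints in different components.
C–G (11): skip — C and G already connected.
C–E (12): add — endpoints in different components.
MST edges: C–D, C–F, C–I, D–G, D–H, C–E; total weight 1+3+4+7+10+12 = 37.

37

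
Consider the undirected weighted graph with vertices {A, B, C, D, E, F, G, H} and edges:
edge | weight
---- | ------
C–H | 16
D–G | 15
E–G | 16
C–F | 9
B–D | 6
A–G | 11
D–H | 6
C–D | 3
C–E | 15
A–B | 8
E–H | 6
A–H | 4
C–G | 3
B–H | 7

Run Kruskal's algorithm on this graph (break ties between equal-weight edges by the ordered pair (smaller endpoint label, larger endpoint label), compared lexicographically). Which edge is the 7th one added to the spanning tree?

Kruskal's algorithm — process edges by increasing weight (ties by edge label):
C–D (3): add — endpoints in different components.
C–G (3): add — endpoints in different components.
A–H (4): add — endpoints in different components.
B–D (6): add — endpoints in different components.
D–H (6): add — endpoints in different components.
E–H (6): add — endpoints in different components.
B–H (7): skip — B and H already connected.
A–B (8): skip — A and B already connected.
C–F (9): add — endpoints in different components.
The 7th edge added is C–F.

C-F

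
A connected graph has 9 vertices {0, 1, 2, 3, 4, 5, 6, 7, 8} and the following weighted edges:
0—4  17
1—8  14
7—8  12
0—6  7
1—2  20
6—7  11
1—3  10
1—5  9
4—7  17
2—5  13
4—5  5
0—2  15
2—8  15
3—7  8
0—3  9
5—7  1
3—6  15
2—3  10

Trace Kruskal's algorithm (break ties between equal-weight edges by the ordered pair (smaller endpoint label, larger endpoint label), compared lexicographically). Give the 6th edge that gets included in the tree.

Sort edges by weight, then run Kruskal:
5—7 (1): add — endpoints in different components.
4—5 (5): add — endpoints in different components.
0—6 (7): add — endpoints in different components.
3—7 (8): add — endpoints in different components.
0—3 (9): add — endpoints in different components.
1—5 (9): add — endpoints in different components.
1—3 (10): skip — 1 and 3 already connected.
2—3 (10): add — endpoints in different components.
6—7 (11): skip — 6 and 7 already connected.
7—8 (12): add — endpoints in different components.
The 6th edge added is 1—5.

1-5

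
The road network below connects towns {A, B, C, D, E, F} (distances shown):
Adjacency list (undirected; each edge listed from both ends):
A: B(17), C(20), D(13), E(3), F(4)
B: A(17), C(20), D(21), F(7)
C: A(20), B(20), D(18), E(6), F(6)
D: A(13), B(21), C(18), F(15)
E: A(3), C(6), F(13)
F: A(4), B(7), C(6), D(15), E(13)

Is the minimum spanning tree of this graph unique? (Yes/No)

No

Kruskal's algorithm — process edges by increasing weight (ties by edge label):
A—E (3): add. Components now {A,E} {B} {C} {D} {F}
A—F (4): add. Components now {A,E,F} {B} {C} {D}
C—E (6): add. Components now {A,C,E,F} {B} {D}
C—F (6): skip — C and F already connected.
B—F (7): add. Components now {A,B,C,E,F} {D}
A—D (13): add. Components now {A,B,C,D,E,F}
Non-tree edge C—F has weight 6, equal to the heaviest edge on its tree cycle — swapping gives another MST of the same weight. Not unique.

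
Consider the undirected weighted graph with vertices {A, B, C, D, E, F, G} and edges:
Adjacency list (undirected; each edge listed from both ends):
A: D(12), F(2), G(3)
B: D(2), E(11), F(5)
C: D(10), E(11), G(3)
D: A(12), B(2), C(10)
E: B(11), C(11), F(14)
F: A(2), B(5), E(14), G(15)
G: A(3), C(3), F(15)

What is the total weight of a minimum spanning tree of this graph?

26

Kruskal's algorithm — process edges by increasing weight (ties by edge label):
A—F (2): add. Components now {A,F} {B} {C} {D} {E} {G}
B—D (2): add. Components now {A,F} {B,D} {C} {E} {G}
A—G (3): add. Components now {A,F,G} {B,D} {C} {E}
C—G (3): add. Components now {A,C,F,G} {B,D} {E}
B—F (5): add. Components now {A,B,C,D,F,G} {E}
C—D (10): skip — C and D already connected.
B—E (11): add. Components now {A,B,C,D,E,F,G}
MST edges: A—F, B—D, A—G, C—G, B—F, B—E; total weight 2+2+3+3+5+11 = 26.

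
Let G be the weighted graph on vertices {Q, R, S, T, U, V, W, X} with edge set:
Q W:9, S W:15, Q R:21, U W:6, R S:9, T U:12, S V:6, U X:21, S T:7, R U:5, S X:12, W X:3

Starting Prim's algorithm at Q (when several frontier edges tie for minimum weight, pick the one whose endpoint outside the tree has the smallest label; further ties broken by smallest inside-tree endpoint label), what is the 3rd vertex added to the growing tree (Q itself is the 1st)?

Prim's algorithm from Q:
Step 1: frontier [Q W 9, Q R 21] → take Q W (9); add W.
Step 2: frontier [Q R 21, W X 3, U W 6, S W 15] → take W X (3); add X.
Step 3: frontier [Q R 21, U W 6, S W 15, S X 12, U X 21] → take U W (6); add U.
Step 4: frontier [Q R 21, R U 5, T U 12, S W 15, S X 12] → take R U (5); add R.
Step 5: frontier [R S 9, T U 12, S W 15, S X 12] → take R S (9); add S.
Step 6: frontier [S V 6, S T 7, T U 12] → take S V (6); add V.
Step 7: frontier [S T 7, T U 12] → take S T (7); add T.
Vertex order: Q, W, X, U, R, S, V, T. The 3rd vertex is X.

X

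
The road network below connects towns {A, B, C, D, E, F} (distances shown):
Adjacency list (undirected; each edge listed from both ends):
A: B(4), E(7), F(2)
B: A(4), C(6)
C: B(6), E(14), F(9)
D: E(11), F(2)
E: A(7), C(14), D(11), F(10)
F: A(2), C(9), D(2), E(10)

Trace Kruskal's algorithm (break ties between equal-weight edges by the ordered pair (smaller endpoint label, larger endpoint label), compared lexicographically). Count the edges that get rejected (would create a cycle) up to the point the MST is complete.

Kruskal: consider edges lightest-first.
A F (2): add. Components now {A,F} {B} {C} {D} {E}
D F (2): add. Components now {A,D,F} {B} {C} {E}
A B (4): add. Components now {A,B,D,F} {C} {E}
B C (6): add. Components now {A,B,C,D,F} {E}
A E (7): add. Components now {A,B,C,D,E,F}
Edges rejected before the tree was complete: 0.

0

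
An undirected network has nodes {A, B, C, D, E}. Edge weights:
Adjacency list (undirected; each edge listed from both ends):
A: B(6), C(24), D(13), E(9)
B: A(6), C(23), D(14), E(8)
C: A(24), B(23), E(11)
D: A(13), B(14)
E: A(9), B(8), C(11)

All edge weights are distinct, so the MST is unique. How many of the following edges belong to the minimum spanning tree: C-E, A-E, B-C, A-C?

1

Kruskal's algorithm — process edges by increasing weight (ties by edge label):
A-B (6): add — endpoints in different components.
B-E (8): add — endpoints in different components.
A-E (9): skip — A and E already connected.
C-E (11): add — endpoints in different components.
A-D (13): add — endpoints in different components.
MST edge set: {A-B, B-E, C-E, A-D}.
Of the listed edges, {C-E} are in the MST → 1.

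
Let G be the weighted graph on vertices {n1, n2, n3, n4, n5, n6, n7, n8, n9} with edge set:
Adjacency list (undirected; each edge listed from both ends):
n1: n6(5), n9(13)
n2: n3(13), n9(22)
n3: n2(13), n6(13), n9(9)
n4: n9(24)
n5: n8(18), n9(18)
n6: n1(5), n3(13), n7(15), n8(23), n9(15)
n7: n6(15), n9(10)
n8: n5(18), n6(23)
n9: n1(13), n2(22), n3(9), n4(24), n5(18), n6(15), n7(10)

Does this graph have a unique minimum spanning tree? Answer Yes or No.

Kruskal: consider edges lightest-first.
n1-n6 (5): add — endpoints in different components.
n3-n9 (9): add — endpoints in different components.
n7-n9 (10): add — endpoints in different components.
n1-n9 (13): add — endpoints in different components.
n2-n3 (13): add — endpoints in different components.
n3-n6 (13): skip — n3 and n6 already connected.
n6-n7 (15): skip — n6 and n7 already connected.
n6-n9 (15): skip — n6 and n9 already connected.
n5-n8 (18): add — endpoints in different components.
n5-n9 (18): add — endpoints in different components.
n2-n9 (22): skip — n2 and n9 already connected.
n6-n8 (23): skip — n6 and n8 already connected.
n4-n9 (24): add — endpoints in different components.
Non-tree edge n3-n6 has weight 13, equal to the heaviest edge on its tree cycle — swapping gives another MST of the same weight. Not unique.

No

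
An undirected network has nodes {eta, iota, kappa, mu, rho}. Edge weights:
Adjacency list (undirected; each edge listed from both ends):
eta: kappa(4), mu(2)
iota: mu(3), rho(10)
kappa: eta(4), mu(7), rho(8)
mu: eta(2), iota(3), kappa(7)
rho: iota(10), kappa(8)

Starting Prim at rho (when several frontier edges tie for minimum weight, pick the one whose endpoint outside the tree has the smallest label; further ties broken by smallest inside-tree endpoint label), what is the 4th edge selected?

iota-mu

Prim's algorithm from rho:
Step 1: frontier [kappa—rho 8, iota—rho 10] → take kappa—rho (8); add kappa.
Step 2: frontier [eta—kappa 4, kappa—mu 7, iota—rho 10] → take eta—kappa (4); add eta.
Step 3: frontier [eta—mu 2, kappa—mu 7, iota—rho 10] → take eta—mu (2); add mu.
Step 4: frontier [iota—mu 3, iota—rho 10] → take iota—mu (3); add iota.
The 4th edge added is iota—mu.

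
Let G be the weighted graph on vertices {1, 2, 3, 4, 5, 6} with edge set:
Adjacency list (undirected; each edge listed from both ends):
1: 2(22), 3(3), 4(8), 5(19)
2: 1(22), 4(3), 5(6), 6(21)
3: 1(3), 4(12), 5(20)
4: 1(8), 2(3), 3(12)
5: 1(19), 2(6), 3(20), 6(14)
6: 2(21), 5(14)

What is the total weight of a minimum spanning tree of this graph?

34

Sort edges by weight, then run Kruskal:
1-3 (3): add — endpoints in different components.
2-4 (3): add — endpoints in different components.
2-5 (6): add — endpoints in different components.
1-4 (8): add — endpoints in different components.
3-4 (12): skip — 3 and 4 already connected.
5-6 (14): add — endpoints in different components.
MST edges: 1-3, 2-4, 2-5, 1-4, 5-6; total weight 3+3+6+8+14 = 34.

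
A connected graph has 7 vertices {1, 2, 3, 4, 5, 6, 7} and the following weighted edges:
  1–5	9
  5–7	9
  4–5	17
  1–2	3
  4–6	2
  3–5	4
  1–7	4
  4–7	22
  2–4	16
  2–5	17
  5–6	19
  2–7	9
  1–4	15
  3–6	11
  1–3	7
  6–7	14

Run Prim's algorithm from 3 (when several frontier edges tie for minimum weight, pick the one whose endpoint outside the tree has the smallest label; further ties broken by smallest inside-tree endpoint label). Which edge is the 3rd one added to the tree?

Prim, starting at 3.
Step 1: cheapest edge leaving the tree is 3–5 (4); add 5.
Step 2: cheapest edge leaving the tree is 1–3 (7); add 1.
Step 3: cheapest edge leaving the tree is 1–2 (3); add 2.
Step 4: cheapest edge leaving the tree is 1–7 (4); add 7.
Step 5: cheapest edge leaving the tree is 3–6 (11); add 6.
Step 6: cheapest edge leaving the tree is 4–6 (2); add 4.
The 3rd edge added is 1–2.

1-2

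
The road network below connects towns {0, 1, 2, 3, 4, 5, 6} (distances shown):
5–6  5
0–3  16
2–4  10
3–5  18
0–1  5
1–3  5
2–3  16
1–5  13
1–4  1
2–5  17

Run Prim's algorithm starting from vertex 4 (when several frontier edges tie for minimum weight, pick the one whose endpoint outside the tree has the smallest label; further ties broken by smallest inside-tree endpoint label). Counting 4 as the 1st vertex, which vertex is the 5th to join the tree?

Prim's algorithm from 4:
Step 1: cheapest edge leaving the tree is 1–4 (1); add 1.
Step 2: cheapest edge leaving the tree is 0–1 (5); add 0.
Step 3: cheapest edge leaving the tree is 1–3 (5); add 3.
Step 4: cheapest edge leaving the tree is 2–4 (10); add 2.
Step 5: cheapest edge leaving the tree is 1–5 (13); add 5.
Step 6: cheapest edge leaving the tree is 5–6 (5); add 6.
Vertex order: 4, 1, 0, 3, 2, 5, 6. The 5th vertex is 2.

2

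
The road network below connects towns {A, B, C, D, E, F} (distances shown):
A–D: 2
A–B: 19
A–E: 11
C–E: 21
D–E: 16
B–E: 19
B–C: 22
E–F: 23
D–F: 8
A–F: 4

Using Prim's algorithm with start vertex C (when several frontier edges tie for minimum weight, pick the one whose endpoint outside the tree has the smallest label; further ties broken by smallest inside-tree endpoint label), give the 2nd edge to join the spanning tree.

Prim's algorithm from C:
Step 1: cheapest edge leaving the tree is C–E (21); add E.
Step 2: cheapest edge leaving the tree is A–E (11); add A.
Step 3: cheapest edge leaving the tree is A–D (2); add D.
Step 4: cheapest edge leaving the tree is A–F (4); add F.
Step 5: cheapest edge leaving the tree is A–B (19); add B.
The 2nd edge added is A–E.

A-E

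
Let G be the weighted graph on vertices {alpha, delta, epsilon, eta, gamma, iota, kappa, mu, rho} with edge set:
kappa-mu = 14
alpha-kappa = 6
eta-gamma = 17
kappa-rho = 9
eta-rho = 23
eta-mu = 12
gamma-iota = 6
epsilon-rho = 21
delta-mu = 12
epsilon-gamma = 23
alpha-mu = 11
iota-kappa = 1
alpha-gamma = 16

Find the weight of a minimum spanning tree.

Prim's algorithm from alpha:
Step 1: frontier [alpha-kappa 6, alpha-mu 11, alpha-gamma 16] → take alpha-kappa (6); add kappa.
Step 2: frontier [alpha-mu 11, alpha-gamma 16, iota-kappa 1, kappa-rho 9, kappa-mu 14] → take iota-kappa (1); add iota.
Step 3: frontier [alpha-mu 11, alpha-gamma 16, gamma-iota 6, kappa-rho 9, kappa-mu 14] → take gamma-iota (6); add gamma.
Step 4: frontier [alpha-mu 11, eta-gamma 17, epsilon-gamma 23, kappa-rho 9, kappa-mu 14] → take kappa-rho (9); add rho.
Step 5: frontier [alpha-mu 11, eta-gamma 17, epsilon-gamma 23, kappa-mu 14, epsilon-rho 21, eta-rho 23] → take alpha-mu (11); add mu.
Step 6: frontier [eta-gamma 17, epsilon-gamma 23, delta-mu 12, eta-mu 12, epsilon-rho 21, eta-rho 23] → take delta-mu (12); add delta.
Step 7: frontier [eta-gamma 17, epsilon-gamma 23, eta-mu 12, epsilon-rho 21, eta-rho 23] → take eta-mu (12); add eta.
Step 8: frontier [epsilon-gamma 23, epsilon-rho 21] → take epsilon-rho (21); add epsilon.
MST edges: alpha-kappa, iota-kappa, gamma-iota, kappa-rho, alpha-mu, delta-mu, eta-mu, epsilon-rho; total weight 6+1+6+9+11+12+12+21 = 78.

78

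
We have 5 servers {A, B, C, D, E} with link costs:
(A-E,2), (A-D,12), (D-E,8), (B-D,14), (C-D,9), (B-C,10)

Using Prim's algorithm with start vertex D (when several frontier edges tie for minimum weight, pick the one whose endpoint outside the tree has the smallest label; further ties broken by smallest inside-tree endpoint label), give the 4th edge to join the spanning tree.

Prim's algorithm from D:
Step 1: cheapest edge leaving the tree is D-E (8); add E.
Step 2: cheapest edge leaving the tree is A-E (2); add A.
Step 3: cheapest edge leaving the tree is C-D (9); add C.
Step 4: cheapest edge leaving the tree is B-C (10); add B.
The 4th edge added is B-C.

B-C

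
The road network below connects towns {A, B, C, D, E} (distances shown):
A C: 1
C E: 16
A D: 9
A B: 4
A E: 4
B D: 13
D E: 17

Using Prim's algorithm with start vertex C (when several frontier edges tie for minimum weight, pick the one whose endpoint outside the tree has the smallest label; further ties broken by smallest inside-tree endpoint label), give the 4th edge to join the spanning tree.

Grow the tree from C using Prim:
Step 1: frontier [A C 1, C E 16] → take A C (1); add A.
Step 2: frontier [A B 4, A E 4, A D 9, C E 16] → take A B (4); add B.
Step 3: frontier [A E 4, A D 9, B D 13, C E 16] → take A E (4); add E.
Step 4: frontier [A D 9, B D 13, D E 17] → take A D (9); add D.
The 4th edge added is A D.

A-D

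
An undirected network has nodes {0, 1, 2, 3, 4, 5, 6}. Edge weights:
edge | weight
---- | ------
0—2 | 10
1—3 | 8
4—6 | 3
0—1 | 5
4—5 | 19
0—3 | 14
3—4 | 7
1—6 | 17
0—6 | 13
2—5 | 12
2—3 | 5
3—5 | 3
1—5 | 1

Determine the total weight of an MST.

Prim, starting at 6.
Step 1: frontier [4—6 3, 0—6 13, 1—6 17] → take 4—6 (3); add 4.
Step 2: frontier [3—4 7, 4—5 19, 0—6 13, 1—6 17] → take 3—4 (7); add 3.
Step 3: frontier [3—5 3, 2—3 5, 1—3 8, 0—3 14, 4—5 19, 0—6 13, 1—6 17] → take 3—5 (3); add 5.
Step 4: frontier [2—3 5, 1—3 8, 0—3 14, 1—5 1, 2—5 12, 0—6 13, 1—6 17] → take 1—5 (1); add 1.
Step 5: frontier [0—1 5, 2—3 5, 0—3 14, 2—5 12, 0—6 13] → take 0—1 (5); add 0.
Step 6: frontier [0—2 10, 2—3 5, 2—5 12] → take 2—3 (5); add 2.
MST edges: 4—6, 3—4, 3—5, 1—5, 0—1, 2—3; total weight 3+7+3+1+5+5 = 24.

24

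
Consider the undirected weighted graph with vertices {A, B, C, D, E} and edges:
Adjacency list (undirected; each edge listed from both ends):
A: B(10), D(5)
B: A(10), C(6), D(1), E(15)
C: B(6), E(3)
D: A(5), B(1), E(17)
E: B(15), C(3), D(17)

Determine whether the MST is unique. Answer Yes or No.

Kruskal: consider edges lightest-first.
B-D (1): add. Components now {A} {B,D} {C} {E}
C-E (3): add. Components now {A} {B,D} {C,E}
A-D (5): add. Components now {A,B,D} {C,E}
B-C (6): add. Components now {A,B,C,D,E}
Every non-tree edge has weight strictly greater than the heaviest edge on the tree path between its endpoints, so the MST is unique.

Yes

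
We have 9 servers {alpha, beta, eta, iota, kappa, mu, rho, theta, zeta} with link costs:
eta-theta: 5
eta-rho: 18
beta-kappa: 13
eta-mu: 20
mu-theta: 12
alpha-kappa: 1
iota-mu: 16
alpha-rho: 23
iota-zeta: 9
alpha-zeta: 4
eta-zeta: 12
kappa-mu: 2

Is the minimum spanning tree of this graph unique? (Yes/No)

No

Kruskal's algorithm — process edges by increasing weight (ties by edge label):
alpha-kappa (1): add — endpoints in different components.
kappa-mu (2): add — endpoints in different components.
alpha-zeta (4): add — endpoints in different components.
eta-theta (5): add — endpoints in different components.
iota-zeta (9): add — endpoints in different components.
eta-zeta (12): add — endpoints in different components.
mu-theta (12): skip — mu and theta already connected.
beta-kappa (13): add — endpoints in different components.
iota-mu (16): skip — mu and iota already connected.
eta-rho (18): add — endpoints in different components.
Non-tree edge mu-theta has weight 12, equal to the heaviest edge on its tree cycle — swapping gives another MST of the same weight. Not unique.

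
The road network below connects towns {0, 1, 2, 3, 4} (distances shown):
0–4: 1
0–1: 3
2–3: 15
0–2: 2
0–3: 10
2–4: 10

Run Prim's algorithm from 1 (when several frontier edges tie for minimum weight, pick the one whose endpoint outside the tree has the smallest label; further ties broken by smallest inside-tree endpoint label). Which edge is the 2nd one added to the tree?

Prim, starting at 1.
Step 1: cheapest edge leaving the tree is 0–1 (3); add 0.
Step 2: cheapest edge leaving the tree is 0–4 (1); add 4.
Step 3: cheapest edge leaving the tree is 0–2 (2); add 2.
Step 4: cheapest edge leaving the tree is 0–3 (10); add 3.
The 2nd edge added is 0–4.

0-4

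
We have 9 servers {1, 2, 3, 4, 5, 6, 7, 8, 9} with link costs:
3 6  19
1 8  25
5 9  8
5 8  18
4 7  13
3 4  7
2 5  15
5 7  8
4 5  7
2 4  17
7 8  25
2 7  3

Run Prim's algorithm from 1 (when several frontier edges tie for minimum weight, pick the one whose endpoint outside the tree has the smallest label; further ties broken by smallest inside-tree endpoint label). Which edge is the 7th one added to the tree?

5-9

Prim's algorithm from 1:
Step 1: frontier [1 8 25] → take 1 8 (25); add 8.
Step 2: frontier [5 8 18, 7 8 25] → take 5 8 (18); add 5.
Step 3: frontier [4 5 7, 5 7 8, 5 9 8, 2 5 15, 7 8 25] → take 4 5 (7); add 4.
Step 4: frontier [3 4 7, 4 7 13, 2 4 17, 5 7 8, 5 9 8, 2 5 15, 7 8 25] → take 3 4 (7); add 3.
Step 5: frontier [3 6 19, 4 7 13, 2 4 17, 5 7 8, 5 9 8, 2 5 15, 7 8 25] → take 5 7 (8); add 7.
Step 6: frontier [3 6 19, 2 4 17, 5 9 8, 2 5 15, 2 7 3] → take 2 7 (3); add 2.
Step 7: frontier [3 6 19, 5 9 8] → take 5 9 (8); add 9.
Step 8: frontier [3 6 19] → take 3 6 (19); add 6.
The 7th edge added is 5 9.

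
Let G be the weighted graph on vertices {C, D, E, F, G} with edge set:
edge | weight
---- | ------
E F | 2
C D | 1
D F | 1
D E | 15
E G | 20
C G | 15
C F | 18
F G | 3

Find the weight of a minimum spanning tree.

Prim's algorithm from E:
Step 1: frontier [E F 2, D E 15, E G 20] → take E F (2); add F.
Step 2: frontier [D E 15, E G 20, D F 1, F G 3, C F 18] → take D F (1); add D.
Step 3: frontier [C D 1, E G 20, F G 3, C F 18] → take C D (1); add C.
Step 4: frontier [C G 15, E G 20, F G 3] → take F G (3); add G.
MST edges: E F, D F, C D, F G; total weight 2+1+1+3 = 7.

7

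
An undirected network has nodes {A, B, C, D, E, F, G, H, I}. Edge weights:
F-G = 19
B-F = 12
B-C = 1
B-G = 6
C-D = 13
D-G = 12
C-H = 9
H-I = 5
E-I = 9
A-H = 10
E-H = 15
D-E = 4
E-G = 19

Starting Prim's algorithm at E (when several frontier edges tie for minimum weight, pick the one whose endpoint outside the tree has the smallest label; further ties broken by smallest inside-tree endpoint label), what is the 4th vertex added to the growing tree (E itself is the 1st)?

H

Prim, starting at E.
Step 1: cheapest edge leaving the tree is D-E (4); add D.
Step 2: cheapest edge leaving the tree is E-I (9); add I.
Step 3: cheapest edge leaving the tree is H-I (5); add H.
Step 4: cheapest edge leaving the tree is C-H (9); add C.
Step 5: cheapest edge leaving the tree is B-C (1); add B.
Step 6: cheapest edge leaving the tree is B-G (6); add G.
Step 7: cheapest edge leaving the tree is A-H (10); add A.
Step 8: cheapest edge leaving the tree is B-F (12); add F.
Vertex order: E, D, I, H, C, B, G, A, F. The 4th vertex is H.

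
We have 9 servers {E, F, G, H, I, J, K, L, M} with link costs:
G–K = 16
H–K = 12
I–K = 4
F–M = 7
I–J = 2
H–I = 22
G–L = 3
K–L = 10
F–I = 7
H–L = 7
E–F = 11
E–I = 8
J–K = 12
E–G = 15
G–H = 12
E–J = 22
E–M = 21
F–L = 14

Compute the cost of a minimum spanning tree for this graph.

Kruskal's algorithm — process edges by increasing weight (ties by edge label):
I–J (2): add — endpoints in different components.
G–L (3): add — endpoints in different components.
I–K (4): add — endpoints in different components.
F–I (7): add — endpoints in different components.
F–M (7): add — endpoints in different components.
H–L (7): add — endpoints in different components.
E–I (8): add — endpoints in different components.
K–L (10): add — endpoints in different components.
MST edges: I–J, G–L, I–K, F–I, F–M, H–L, E–I, K–L; total weight 2+3+4+7+7+7+8+10 = 48.

48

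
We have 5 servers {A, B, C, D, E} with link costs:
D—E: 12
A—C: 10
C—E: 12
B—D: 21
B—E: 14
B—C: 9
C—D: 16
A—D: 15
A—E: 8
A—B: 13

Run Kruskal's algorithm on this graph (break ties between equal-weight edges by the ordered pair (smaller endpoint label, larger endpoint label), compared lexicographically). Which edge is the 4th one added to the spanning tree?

Sort edges by weight, then run Kruskal:
A—E (8): add — endpoints in different components.
B—C (9): add — endpoints in different components.
A—C (10): add — endpoints in different components.
C—E (12): skip — C and E already connected.
D—E (12): add — endpoints in different components.
The 4th edge added is D—E.

D-E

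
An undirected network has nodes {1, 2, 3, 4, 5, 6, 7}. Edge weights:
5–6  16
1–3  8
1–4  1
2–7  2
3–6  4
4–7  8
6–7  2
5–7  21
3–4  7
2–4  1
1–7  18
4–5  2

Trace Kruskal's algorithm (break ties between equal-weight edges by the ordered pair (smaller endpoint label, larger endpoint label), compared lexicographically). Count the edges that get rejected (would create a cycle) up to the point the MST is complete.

Kruskal's algorithm — process edges by increasing weight (ties by edge label):
1–4 (1): add — endpoints in different components.
2–4 (1): add — endpoints in different components.
2–7 (2): add — endpoints in different components.
4–5 (2): add — endpoints in different components.
6–7 (2): add — endpoints in different components.
3–6 (4): add — endpoints in different components.
Edges rejected before the tree was complete: 0.

0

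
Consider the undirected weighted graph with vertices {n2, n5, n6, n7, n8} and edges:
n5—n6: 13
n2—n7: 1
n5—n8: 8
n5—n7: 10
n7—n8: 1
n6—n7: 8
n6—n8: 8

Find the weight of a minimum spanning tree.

Grow the tree from n7 using Prim:
Step 1: frontier [n2—n7 1, n7—n8 1, n6—n7 8, n5—n7 10] → take n2—n7 (1); add n2.
Step 2: frontier [n7—n8 1, n6—n7 8, n5—n7 10] → take n7—n8 (1); add n8.
Step 3: frontier [n6—n7 8, n5—n7 10, n5—n8 8, n6—n8 8] → take n5—n8 (8); add n5.
Step 4: frontier [n5—n6 13, n6—n7 8, n6—n8 8] → take n6—n7 (8); add n6.
MST edges: n2—n7, n7—n8, n5—n8, n6—n7; total weight 1+1+8+8 = 18.

18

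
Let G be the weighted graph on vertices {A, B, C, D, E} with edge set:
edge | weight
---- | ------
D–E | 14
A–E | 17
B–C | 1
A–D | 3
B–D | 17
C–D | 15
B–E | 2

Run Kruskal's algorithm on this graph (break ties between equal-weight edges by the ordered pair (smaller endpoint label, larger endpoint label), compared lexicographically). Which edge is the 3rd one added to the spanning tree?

Kruskal's algorithm — process edges by increasing weight (ties by edge label):
B–C (1): add. Components now {A} {B,C} {D} {E}
B–E (2): add. Components now {A} {B,C,E} {D}
A–D (3): add. Components now {A,D} {B,C,E}
D–E (14): add. Components now {A,B,C,D,E}
The 3rd edge added is A–D.

A-D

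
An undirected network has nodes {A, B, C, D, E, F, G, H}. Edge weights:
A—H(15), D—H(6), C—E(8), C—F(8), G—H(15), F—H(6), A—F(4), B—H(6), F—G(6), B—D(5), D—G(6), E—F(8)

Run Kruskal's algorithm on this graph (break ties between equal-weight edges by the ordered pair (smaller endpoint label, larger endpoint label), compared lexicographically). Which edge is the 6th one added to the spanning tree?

Kruskal's algorithm — process edges by increasing weight (ties by edge label):
A—F (4): add — endpoints in different components.
B—D (5): add — endpoints in different components.
B—H (6): add — endpoints in different components.
D—G (6): add — endpoints in different components.
D—H (6): skip — D and H already connected.
F—G (6): add — endpoints in different components.
F—H (6): skip — F and H already connected.
C—E (8): add — endpoints in different components.
C—F (8): add — endpoints in different components.
The 6th edge added is C—E.

C-E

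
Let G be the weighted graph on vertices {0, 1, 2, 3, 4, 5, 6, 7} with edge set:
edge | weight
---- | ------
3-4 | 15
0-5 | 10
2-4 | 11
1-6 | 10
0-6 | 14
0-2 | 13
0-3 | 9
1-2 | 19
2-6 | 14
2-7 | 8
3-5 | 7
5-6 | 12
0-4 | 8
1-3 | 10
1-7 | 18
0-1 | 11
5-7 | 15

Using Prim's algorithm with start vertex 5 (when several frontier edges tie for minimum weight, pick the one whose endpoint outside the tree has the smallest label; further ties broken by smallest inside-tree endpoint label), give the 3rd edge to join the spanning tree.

Grow the tree from 5 using Prim:
Step 1: cheapest edge leaving the tree is 3-5 (7); add 3.
Step 2: cheapest edge leaving the tree is 0-3 (9); add 0.
Step 3: cheapest edge leaving the tree is 0-4 (8); add 4.
Step 4: cheapest edge leaving the tree is 1-3 (10); add 1.
Step 5: cheapest edge leaving the tree is 1-6 (10); add 6.
Step 6: cheapest edge leaving the tree is 2-4 (11); add 2.
Step 7: cheapest edge leaving the tree is 2-7 (8); add 7.
The 3rd edge added is 0-4.

0-4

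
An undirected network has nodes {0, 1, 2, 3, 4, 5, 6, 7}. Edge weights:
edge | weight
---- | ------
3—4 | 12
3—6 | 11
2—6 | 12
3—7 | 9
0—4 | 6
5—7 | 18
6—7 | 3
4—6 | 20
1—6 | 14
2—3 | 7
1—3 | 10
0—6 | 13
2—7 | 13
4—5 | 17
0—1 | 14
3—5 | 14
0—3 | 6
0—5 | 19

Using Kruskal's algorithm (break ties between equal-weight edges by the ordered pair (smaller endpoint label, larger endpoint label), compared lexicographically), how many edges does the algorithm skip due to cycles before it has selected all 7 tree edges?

7

Kruskal: consider edges lightest-first.
6—7 (3): add — endpoints in different components.
0—3 (6): add — endpoints in different components.
0—4 (6): add — endpoints in different components.
2—3 (7): add — endpoints in different components.
3—7 (9): add — endpoints in different components.
1—3 (10): add — endpoints in different components.
3—6 (11): skip — 3 and 6 already connected.
2—6 (12): skip — 2 and 6 already connected.
3—4 (12): skip — 3 and 4 already connected.
0—6 (13): skip — 0 and 6 already connected.
2—7 (13): skip — 2 and 7 already connected.
0—1 (14): skip — 0 and 1 already connected.
1—6 (14): skip — 1 and 6 already connected.
3—5 (14): add — endpoints in different components.
Edges rejected before the tree was complete: 7.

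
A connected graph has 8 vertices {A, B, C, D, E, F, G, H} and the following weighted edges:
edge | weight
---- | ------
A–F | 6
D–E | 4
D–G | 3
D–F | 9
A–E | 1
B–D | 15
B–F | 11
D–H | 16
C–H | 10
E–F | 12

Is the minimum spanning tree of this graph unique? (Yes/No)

Kruskal: consider edges lightest-first.
A–E (1): add — endpoints in different components.
D–G (3): add — endpoints in different components.
D–E (4): add — endpoints in different components.
A–F (6): add — endpoints in different components.
D–F (9): skip — D and F already connected.
C–H (10): add — endpoints in different components.
B–F (11): add — endpoints in different components.
E–F (12): skip — E and F already connected.
B–D (15): skip — B and D already connected.
D–H (16): add — endpoints in different components.
Every non-tree edge has weight strictly greater than the heaviest edge on the tree path between its endpoints, so the MST is unique.

Yes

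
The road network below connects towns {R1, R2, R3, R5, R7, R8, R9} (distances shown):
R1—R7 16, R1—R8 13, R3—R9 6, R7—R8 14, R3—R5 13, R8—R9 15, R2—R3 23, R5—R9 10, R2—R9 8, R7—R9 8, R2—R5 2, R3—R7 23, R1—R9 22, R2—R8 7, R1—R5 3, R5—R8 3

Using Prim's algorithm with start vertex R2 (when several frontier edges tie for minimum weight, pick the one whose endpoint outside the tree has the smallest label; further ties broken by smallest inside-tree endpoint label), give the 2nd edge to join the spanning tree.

Prim, starting at R2.
Step 1: cheapest edge leaving the tree is R2—R5 (2); add R5.
Step 2: cheapest edge leaving the tree is R1—R5 (3); add R1.
Step 3: cheapest edge leaving the tree is R5—R8 (3); add R8.
Step 4: cheapest edge leaving the tree is R2—R9 (8); add R9.
Step 5: cheapest edge leaving the tree is R3—R9 (6); add R3.
Step 6: cheapest edge leaving the tree is R7—R9 (8); add R7.
The 2nd edge added is R1—R5.

R1-R5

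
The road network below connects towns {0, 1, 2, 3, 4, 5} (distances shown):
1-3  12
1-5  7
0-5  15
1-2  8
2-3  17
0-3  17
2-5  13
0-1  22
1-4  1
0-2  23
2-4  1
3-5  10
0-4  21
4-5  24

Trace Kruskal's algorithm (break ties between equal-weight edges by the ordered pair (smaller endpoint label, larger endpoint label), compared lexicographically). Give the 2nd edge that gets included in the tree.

2-4

Sort edges by weight, then run Kruskal:
1-4 (1): add — endpoints in different components.
2-4 (1): add — endpoints in different components.
1-5 (7): add — endpoints in different components.
1-2 (8): skip — 1 and 2 already connected.
3-5 (10): add — endpoints in different components.
1-3 (12): skip — 1 and 3 already connected.
2-5 (13): skip — 2 and 5 already connected.
0-5 (15): add — endpoints in different components.
The 2nd edge added is 2-4.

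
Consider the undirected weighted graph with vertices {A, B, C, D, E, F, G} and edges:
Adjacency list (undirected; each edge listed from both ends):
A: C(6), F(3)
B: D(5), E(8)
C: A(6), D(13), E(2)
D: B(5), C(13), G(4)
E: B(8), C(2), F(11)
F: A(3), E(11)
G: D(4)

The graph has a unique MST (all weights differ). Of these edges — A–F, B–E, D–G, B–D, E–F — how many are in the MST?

Kruskal's algorithm — process edges by increasing weight (ties by edge label):
C–E (2): add — endpoints in different components.
A–F (3): add — endpoints in different components.
D–G (4): add — endpoints in different components.
B–D (5): add — endpoints in different components.
A–C (6): add — endpoints in different components.
B–E (8): add — endpoints in different components.
MST edge set: {C–E, A–F, D–G, B–D, A–C, B–E}.
Of the listed edges, {A–F, B–E, D–G, B–D} are in the MST → 4.

4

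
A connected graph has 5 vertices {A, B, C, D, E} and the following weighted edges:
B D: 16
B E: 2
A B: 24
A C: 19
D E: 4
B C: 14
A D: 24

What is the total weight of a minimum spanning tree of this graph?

Prim, starting at A.
Step 1: frontier [A C 19, A B 24, A D 24] → take A C (19); add C.
Step 2: frontier [A B 24, A D 24, B C 14] → take B C (14); add B.
Step 3: frontier [A D 24, B E 2, B D 16] → take B E (2); add E.
Step 4: frontier [A D 24, B D 16, D E 4] → take D E (4); add D.
MST edges: A C, B C, B E, D E; total weight 19+14+2+4 = 39.

39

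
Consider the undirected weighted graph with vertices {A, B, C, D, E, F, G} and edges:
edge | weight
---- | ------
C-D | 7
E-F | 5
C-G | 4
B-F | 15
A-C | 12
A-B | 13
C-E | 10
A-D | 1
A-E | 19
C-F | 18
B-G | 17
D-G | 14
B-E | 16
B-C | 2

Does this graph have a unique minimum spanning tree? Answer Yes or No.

Kruskal: consider edges lightest-first.
A-D (1): add — endpoints in different components.
B-C (2): add — endpoints in different components.
C-G (4): add — endpoints in different components.
E-F (5): add — endpoints in different components.
C-D (7): add — endpoints in different components.
C-E (10): add — endpoints in different components.
Every non-tree edge has weight strictly greater than the heaviest edge on the tree path between its endpoints, so the MST is unique.

Yes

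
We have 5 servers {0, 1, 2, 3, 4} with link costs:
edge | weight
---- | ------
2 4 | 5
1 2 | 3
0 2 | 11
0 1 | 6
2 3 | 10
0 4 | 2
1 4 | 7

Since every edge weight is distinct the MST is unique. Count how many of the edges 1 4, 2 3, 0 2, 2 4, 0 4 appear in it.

3

Kruskal: consider edges lightest-first.
0 4 (2): add. Components now {0,4} {1} {2} {3}
1 2 (3): add. Components now {0,4} {1,2} {3}
2 4 (5): add. Components now {0,1,2,4} {3}
0 1 (6): skip — 0 and 1 already connected.
1 4 (7): skip — 1 and 4 already connected.
2 3 (10): add. Components now {0,1,2,3,4}
MST edge set: {0 4, 1 2, 2 4, 2 3}.
Of the listed edges, {2 3, 2 4, 0 4} are in the MST → 3.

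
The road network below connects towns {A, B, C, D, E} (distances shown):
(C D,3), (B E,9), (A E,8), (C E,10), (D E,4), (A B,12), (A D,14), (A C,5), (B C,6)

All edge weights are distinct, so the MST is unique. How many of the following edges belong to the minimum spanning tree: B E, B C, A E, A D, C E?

Kruskal: consider edges lightest-first.
C D (3): add. Components now {A} {B} {C,D} {E}
D E (4): add. Components now {A} {B} {C,D,E}
A C (5): add. Components now {A,C,D,E} {B}
B C (6): add. Components now {A,B,C,D,E}
MST edge set: {C D, D E, A C, B C}.
Of the listed edges, {B C} are in the MST → 1.

1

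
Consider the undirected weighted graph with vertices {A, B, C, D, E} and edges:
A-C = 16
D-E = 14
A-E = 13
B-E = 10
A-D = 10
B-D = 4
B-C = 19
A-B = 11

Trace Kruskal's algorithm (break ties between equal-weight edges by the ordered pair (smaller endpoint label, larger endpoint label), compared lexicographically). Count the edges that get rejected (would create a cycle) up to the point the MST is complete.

Kruskal: consider edges lightest-first.
B-D (4): add — endpoints in different components.
A-D (10): add — endpoints in different components.
B-E (10): add — endpoints in different components.
A-B (11): skip — A and B already connected.
A-E (13): skip — A and E already connected.
D-E (14): skip — D and E already connected.
A-C (16): add — endpoints in different components.
Edges rejected before the tree was complete: 3.

3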